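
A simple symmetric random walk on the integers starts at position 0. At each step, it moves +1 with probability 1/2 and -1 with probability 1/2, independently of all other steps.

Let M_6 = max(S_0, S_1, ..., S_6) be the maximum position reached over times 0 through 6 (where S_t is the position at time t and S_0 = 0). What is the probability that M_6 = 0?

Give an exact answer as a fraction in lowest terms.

Let M_6 = max(S_0,...,S_6). Use the reflection principle: for j ≥ 1, #{paths with M_6 ≥ j} = #{S_6 ≥ j} + #{S_6 ≥ j+1}.
P(M_6 ≥ 0) = 1 since S_0 = 0, so #{M_6 ≥ 0} = 64.
#{M_6 ≥ 1} = #{S_6 ≥ 1} + #{S_6 ≥ 2} = 22 + 22 = 44.
#{M_6 = 0} = 64 - 44 = 20.
P(M_6 = 0) = 20/64 = 5/16

Answer: 5/16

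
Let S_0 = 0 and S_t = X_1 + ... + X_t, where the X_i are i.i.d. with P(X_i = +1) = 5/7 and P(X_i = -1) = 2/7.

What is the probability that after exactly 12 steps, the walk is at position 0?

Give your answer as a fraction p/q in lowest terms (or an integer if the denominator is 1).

To be at 0 after 12 steps: need exactly 6 steps of +1 and 6 of -1.
Number of such sequences: C(12,6) = 924
Each has probability (5/7)^6 · (2/7)^6 = 1000000/13841287201
P = 924 · 1000000/13841287201 = 132000000/1977326743

Answer: 132000000/1977326743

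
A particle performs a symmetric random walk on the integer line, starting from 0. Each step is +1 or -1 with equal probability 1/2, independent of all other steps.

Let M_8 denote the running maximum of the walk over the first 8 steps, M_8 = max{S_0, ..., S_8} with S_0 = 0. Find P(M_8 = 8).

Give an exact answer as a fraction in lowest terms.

Answer: 1/256

Derivation:
Let M_8 = max(S_0,...,S_8). Use the reflection principle: for j ≥ 1, #{paths with M_8 ≥ j} = #{S_8 ≥ j} + #{S_8 ≥ j+1}.
By reflection, #{M_8 ≥ 8} = #{S_8 ≥ 8} + #{S_8 ≥ 9} = 1 + 0 = 1.
#{M_8 ≥ 9} = #{S_8 ≥ 9} + #{S_8 ≥ 10} = 0 + 0 = 0.
#{M_8 = 8} = 1 - 0 = 1.
P(M_8 = 8) = 1/256 = 1/256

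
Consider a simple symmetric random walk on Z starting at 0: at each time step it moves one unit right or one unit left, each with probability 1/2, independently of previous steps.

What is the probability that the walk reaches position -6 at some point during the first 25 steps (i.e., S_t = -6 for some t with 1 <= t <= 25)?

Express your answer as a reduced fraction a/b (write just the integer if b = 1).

Count via complement. Let g(t,s) = #length-t paths at position s with S_1..S_t all ≠ -6.
g(t,s) = g(t-1,s-1) + g(t-1,s+1) for s ≠ -6; g(t,-6) = 0.
t=0: g(0,0)=1
t=1: g(1,-1)=1 g(1,1)=1
t=2: g(2,-2)=1 g(2,0)=2 g(2,2)=1
t=3: g(3,-3)=1 g(3,-1)=3 g(3,1)=3 g(3,3)=1
t=4: g(4,-4)=1 g(4,-2)=4 g(4,0)=6 g(4,2)=4 g(4,4)=1
t=5: g(5,-5)=1 g(5,-3)=5 g(5,-1)=10 g(5,1)=10 g(5,3)=5 g(5,5)=1
t=6: g(6,-4)=6 g(6,-2)=15 g(6,0)=20 g(6,2)=15 g(6,4)=6 g(6,6)=1
t=7: g(7,-5)=6 g(7,-3)=21 g(7,-1)=35 g(7,1)=35 g(7,3)=21 g(7,5)=7 g(7,7)=1
t=8: g(8,-4)=27 g(8,-2)=56 g(8,0)=70 g(8,2)=56 g(8,4)=28 g(8,6)=8 g(8,8)=1
t=9: g(9,-5)=27 g(9,-3)=83 g(9,-1)=126 g(9,1)=126 g(9,3)=84 g(9,5)=36 g(9,7)=9 g(9,9)=1
t=10: g(10,-4)=110 g(10,-2)=209 g(10,0)=252 g(10,2)=210 g(10,4)=120 g(10,6)=45 g(10,8)=10 g(10,10)=1
t=11: g(11,-5)=110 g(11,-3)=319 g(11,-1)=461 g(11,1)=462 g(11,3)=330 g(11,5)=165 g(11,7)=55 g(11,9)=11 g(11,11)=1
t=12: g(12,-4)=429 g(12,-2)=780 g(12,0)=923 g(12,2)=792 g(12,4)=495 g(12,6)=220 g(12,8)=66 g(12,10)=12 g(12,12)=1
t=13: g(13,-5)=429 g(13,-3)=1209 g(13,-1)=1703 g(13,1)=1715 g(13,3)=1287 g(13,5)=715 g(13,7)=286 g(13,9)=78 g(13,11)=13 g(13,13)=1
t=14: g(14,-4)=1638 g(14,-2)=2912 g(14,0)=3418 g(14,2)=3002 g(14,4)=2002 g(14,6)=1001 g(14,8)=364 g(14,10)=91 g(14,12)=14 g(14,14)=1
t=15: g(15,-5)=1638 g(15,-3)=4550 g(15,-1)=6330 g(15,1)=6420 g(15,3)=5004 g(15,5)=3003 g(15,7)=1365 g(15,9)=455 g(15,11)=105 g(15,13)=15 g(15,15)=1
t=16: g(16,-4)=6188 g(16,-2)=10880 g(16,0)=12750 g(16,2)=11424 g(16,4)=8007 g(16,6)=4368 g(16,8)=1820 g(16,10)=560 g(16,12)=120 g(16,14)=16 g(16,16)=1
t=17: g(17,-5)=6188 g(17,-3)=17068 g(17,-1)=23630 g(17,1)=24174 g(17,3)=19431 g(17,5)=12375 g(17,7)=6188 g(17,9)=2380 g(17,11)=680 g(17,13)=136 g(17,15)=17 g(17,17)=1
t=18: g(18,-4)=23256 g(18,-2)=40698 g(18,0)=47804 g(18,2)=43605 g(18,4)=31806 g(18,6)=18563 g(18,8)=8568 g(18,10)=3060 g(18,12)=816 g(18,14)=153 g(18,16)=18 g(18,18)=1
t=19: g(19,-5)=23256 g(19,-3)=63954 g(19,-1)=88502 g(19,1)=91409 g(19,3)=75411 g(19,5)=50369 g(19,7)=27131 g(19,9)=11628 g(19,11)=3876 g(19,13)=969 g(19,15)=171 g(19,17)=19 g(19,19)=1
t=20: g(20,-4)=87210 g(20,-2)=152456 g(20,0)=179911 g(20,2)=166820 g(20,4)=125780 g(20,6)=77500 g(20,8)=38759 g(20,10)=15504 g(20,12)=4845 g(20,14)=1140 g(20,16)=190 g(20,18)=20 g(20,20)=1
t=21: g(21,-5)=87210 g(21,-3)=239666 g(21,-1)=332367 g(21,1)=346731 g(21,3)=292600 g(21,5)=203280 g(21,7)=116259 g(21,9)=54263 g(21,11)=20349 g(21,13)=5985 g(21,15)=1330 g(21,17)=210 g(21,19)=21 g(21,21)=1
t=22: g(22,-4)=326876 g(22,-2)=572033 g(22,0)=679098 g(22,2)=639331 g(22,4)=495880 g(22,6)=319539 g(22,8)=170522 g(22,10)=74612 g(22,12)=26334 g(22,14)=7315 g(22,16)=1540 g(22,18)=231 g(22,20)=22 g(22,22)=1
t=23: g(23,-5)=326876 g(23,-3)=898909 g(23,-1)=1251131 g(23,1)=1318429 g(23,3)=1135211 g(23,5)=815419 g(23,7)=490061 g(23,9)=245134 g(23,11)=100946 g(23,13)=33649 g(23,15)=8855 g(23,17)=1771 g(23,19)=253 g(23,21)=23 g(23,23)=1
t=24: g(24,-4)=1225785 g(24,-2)=2150040 g(24,0)=2569560 g(24,2)=2453640 g(24,4)=1950630 g(24,6)=1305480 g(24,8)=735195 g(24,10)=346080 g(24,12)=134595 g(24,14)=42504 g(24,16)=10626 g(24,18)=2024 g(24,20)=276 g(24,22)=24 g(24,24)=1
t=25: g(25,-5)=1225785 g(25,-3)=3375825 g(25,-1)=4719600 g(25,1)=5023200 g(25,3)=4404270 g(25,5)=3256110 g(25,7)=2040675 g(25,9)=1081275 g(25,11)=480675 g(25,13)=177099 g(25,15)=53130 g(25,17)=12650 g(25,19)=2300 g(25,21)=300 g(25,23)=25 g(25,25)=1
Paths never hitting -6: Σ_s g(25,s) = 25852920
Paths hitting -6: 2^25 - 25852920 = 7701512
P = 7701512/33554432 = 962689/4194304

Answer: 962689/4194304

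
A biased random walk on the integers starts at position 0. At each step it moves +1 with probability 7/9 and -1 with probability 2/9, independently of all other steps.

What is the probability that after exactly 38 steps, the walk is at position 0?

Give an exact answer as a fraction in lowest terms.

To be at 0 after 38 steps: need exactly 19 steps of +1 and 19 of -1.
Number of such sequences: C(38,19) = 35345263800
Each has probability (7/9)^19 · (2/9)^19 = 5976303958948914397184/1824800363140073127359051977856583921
P = 35345263800 · 5976303958948914397184/1824800363140073127359051977856583921 = 70411346659344583364028819046400/608266787713357709119683992618861307

Answer: 70411346659344583364028819046400/608266787713357709119683992618861307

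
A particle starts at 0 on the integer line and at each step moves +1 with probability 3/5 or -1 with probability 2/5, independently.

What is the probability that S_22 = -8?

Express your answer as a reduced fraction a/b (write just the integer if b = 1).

To reach position -8 after 22 steps: need 7 steps of +1 and 15 steps of -1.
Number of such sequences: C(22,7) = 170544
Each has probability (3/5)^7 · (2/5)^15 = 71663616/2384185791015625
P = 170544 · 71663616/2384185791015625 = 12221799727104/2384185791015625

Answer: 12221799727104/2384185791015625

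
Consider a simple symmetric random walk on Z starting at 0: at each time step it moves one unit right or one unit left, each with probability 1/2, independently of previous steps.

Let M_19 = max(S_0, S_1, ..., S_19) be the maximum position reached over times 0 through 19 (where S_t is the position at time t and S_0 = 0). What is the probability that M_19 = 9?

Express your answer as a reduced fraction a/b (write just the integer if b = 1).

Let M_19 = max(S_0,...,S_19). Use the reflection principle: for j ≥ 1, #{paths with M_19 ≥ j} = #{S_19 ≥ j} + #{S_19 ≥ j+1}.
By reflection, #{M_19 ≥ 9} = #{S_19 ≥ 9} + #{S_19 ≥ 10} = 16664 + 5036 = 21700.
#{M_19 ≥ 10} = #{S_19 ≥ 10} + #{S_19 ≥ 11} = 5036 + 5036 = 10072.
#{M_19 = 9} = 21700 - 10072 = 11628.
P(M_19 = 9) = 11628/524288 = 2907/131072

Answer: 2907/131072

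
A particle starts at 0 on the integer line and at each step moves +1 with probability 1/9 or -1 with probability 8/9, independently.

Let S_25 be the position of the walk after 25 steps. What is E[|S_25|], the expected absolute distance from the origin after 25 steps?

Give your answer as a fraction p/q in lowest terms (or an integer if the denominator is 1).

S_25 takes values m ≡ 1 (mod 2) with |m| ≤ 25; P(S_25=m) = C(25,(25+m)/2) · (1/9)^((25+m)/2) · (8/9)^((25-m)/2).
Distribution: P(S=-25)=37778931862957161709568/717897987691852588770249, P(S=-23)=118059162071741130342400/717897987691852588770249, P(S=-21)=59029581035870565171200/239299329230617529590083, P(S=-19)=169710045478127874867200/717897987691852588770249, P(S=-17)=116675656266212913971200/717897987691852588770249, P(S=-15)=20418239846587259944960/239299329230617529590083, P(S=-13)=25522799808234074931200/717897987691852588770249, P(S=-11)=8659521363507989708800/717897987691852588770249, P(S=-9)=270610042609624678400/79766443076872509863361, P(S=-7)=575046340545452441600/717897987691852588770249, P(S=-5)=115009268109090488320/717897987691852588770249, P(S=-3)=6534617506198323200/239299329230617529590083, P(S=-1)=2858895158961766400/717897987691852588770249, P(S=1)=357361894870220800/717897987691852588770249, P(S=3)=12762924816793600/239299329230617529590083, P(S=5)=3509804324618240/717897987691852588770249, P(S=7)=274203462860800/717897987691852588770249, P(S=9)=2016201932800/79766443076872509863361, P(S=11)=1008100966400/717897987691852588770249, P(S=13)=46425702400/717897987691852588770249, P(S=15)=580321280/239299329230617529590083, P(S=17)=51814400/717897987691852588770249, P(S=19)=1177600/717897987691852588770249, P(S=21)=6400/239299329230617529590083, P(S=23)=200/717897987691852588770249, P(S=25)=1/717897987691852588770249
E[|S_25|] = Σ_m |m|·P(S_25=m) = 1551014280244009048206025/79766443076872509863361

Answer: 1551014280244009048206025/79766443076872509863361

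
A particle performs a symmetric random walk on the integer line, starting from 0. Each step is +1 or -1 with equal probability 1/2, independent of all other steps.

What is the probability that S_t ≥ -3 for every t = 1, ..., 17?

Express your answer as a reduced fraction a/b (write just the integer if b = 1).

Answer: 21879/32768

Derivation:
Let f(t,s) = #length-t paths at position s with S_1..S_t all ≥ -3.
f(t,s) = f(t-1,s-1) + f(t-1,s+1) for s ≥ -3; f(t,s) = 0 for s < -3.
t=0: f(0,0)=1
t=1: f(1,-1)=1 f(1,1)=1
t=2: f(2,-2)=1 f(2,0)=2 f(2,2)=1
t=3: f(3,-3)=1 f(3,-1)=3 f(3,1)=3 f(3,3)=1
t=4: f(4,-2)=4 f(4,0)=6 f(4,2)=4 f(4,4)=1
t=5: f(5,-3)=4 f(5,-1)=10 f(5,1)=10 f(5,3)=5 f(5,5)=1
t=6: f(6,-2)=14 f(6,0)=20 f(6,2)=15 f(6,4)=6 f(6,6)=1
t=7: f(7,-3)=14 f(7,-1)=34 f(7,1)=35 f(7,3)=21 f(7,5)=7 f(7,7)=1
t=8: f(8,-2)=48 f(8,0)=69 f(8,2)=56 f(8,4)=28 f(8,6)=8 f(8,8)=1
t=9: f(9,-3)=48 f(9,-1)=117 f(9,1)=125 f(9,3)=84 f(9,5)=36 f(9,7)=9 f(9,9)=1
t=10: f(10,-2)=165 f(10,0)=242 f(10,2)=209 f(10,4)=120 f(10,6)=45 f(10,8)=10 f(10,10)=1
t=11: f(11,-3)=165 f(11,-1)=407 f(11,1)=451 f(11,3)=329 f(11,5)=165 f(11,7)=55 f(11,9)=11 f(11,11)=1
t=12: f(12,-2)=572 f(12,0)=858 f(12,2)=780 f(12,4)=494 f(12,6)=220 f(12,8)=66 f(12,10)=12 f(12,12)=1
t=13: f(13,-3)=572 f(13,-1)=1430 f(13,1)=1638 f(13,3)=1274 f(13,5)=714 f(13,7)=286 f(13,9)=78 f(13,11)=13 f(13,13)=1
t=14: f(14,-2)=2002 f(14,0)=3068 f(14,2)=2912 f(14,4)=1988 f(14,6)=1000 f(14,8)=364 f(14,10)=91 f(14,12)=14 f(14,14)=1
t=15: f(15,-3)=2002 f(15,-1)=5070 f(15,1)=5980 f(15,3)=4900 f(15,5)=2988 f(15,7)=1364 f(15,9)=455 f(15,11)=105 f(15,13)=15 f(15,15)=1
t=16: f(16,-2)=7072 f(16,0)=11050 f(16,2)=10880 f(16,4)=7888 f(16,6)=4352 f(16,8)=1819 f(16,10)=560 f(16,12)=120 f(16,14)=16 f(16,16)=1
t=17: f(17,-3)=7072 f(17,-1)=18122 f(17,1)=21930 f(17,3)=18768 f(17,5)=12240 f(17,7)=6171 f(17,9)=2379 f(17,11)=680 f(17,13)=136 f(17,15)=17 f(17,17)=1
Σ_s f(17,s) = 87516
P = 87516/131072 = 21879/32768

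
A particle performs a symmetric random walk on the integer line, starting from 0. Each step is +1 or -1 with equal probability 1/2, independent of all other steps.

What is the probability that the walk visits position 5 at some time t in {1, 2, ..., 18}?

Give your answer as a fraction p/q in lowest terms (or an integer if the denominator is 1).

Count via complement. Let g(t,s) = #length-t paths at position s with S_1..S_t all ≠ 5.
g(t,s) = g(t-1,s-1) + g(t-1,s+1) for s ≠ 5; g(t,5) = 0.
t=0: g(0,0)=1
t=1: g(1,-1)=1 g(1,1)=1
t=2: g(2,-2)=1 g(2,0)=2 g(2,2)=1
t=3: g(3,-3)=1 g(3,-1)=3 g(3,1)=3 g(3,3)=1
t=4: g(4,-4)=1 g(4,-2)=4 g(4,0)=6 g(4,2)=4 g(4,4)=1
t=5: g(5,-5)=1 g(5,-3)=5 g(5,-1)=10 g(5,1)=10 g(5,3)=5
t=6: g(6,-6)=1 g(6,-4)=6 g(6,-2)=15 g(6,0)=20 g(6,2)=15 g(6,4)=5
t=7: g(7,-7)=1 g(7,-5)=7 g(7,-3)=21 g(7,-1)=35 g(7,1)=35 g(7,3)=20
t=8: g(8,-8)=1 g(8,-6)=8 g(8,-4)=28 g(8,-2)=56 g(8,0)=70 g(8,2)=55 g(8,4)=20
t=9: g(9,-9)=1 g(9,-7)=9 g(9,-5)=36 g(9,-3)=84 g(9,-1)=126 g(9,1)=125 g(9,3)=75
t=10: g(10,-10)=1 g(10,-8)=10 g(10,-6)=45 g(10,-4)=120 g(10,-2)=210 g(10,0)=251 g(10,2)=200 g(10,4)=75
t=11: g(11,-11)=1 g(11,-9)=11 g(11,-7)=55 g(11,-5)=165 g(11,-3)=330 g(11,-1)=461 g(11,1)=451 g(11,3)=275
t=12: g(12,-12)=1 g(12,-10)=12 g(12,-8)=66 g(12,-6)=220 g(12,-4)=495 g(12,-2)=791 g(12,0)=912 g(12,2)=726 g(12,4)=275
t=13: g(13,-13)=1 g(13,-11)=13 g(13,-9)=78 g(13,-7)=286 g(13,-5)=715 g(13,-3)=1286 g(13,-1)=1703 g(13,1)=1638 g(13,3)=1001
t=14: g(14,-14)=1 g(14,-12)=14 g(14,-10)=91 g(14,-8)=364 g(14,-6)=1001 g(14,-4)=2001 g(14,-2)=2989 g(14,0)=3341 g(14,2)=2639 g(14,4)=1001
t=15: g(15,-15)=1 g(15,-13)=15 g(15,-11)=105 g(15,-9)=455 g(15,-7)=1365 g(15,-5)=3002 g(15,-3)=4990 g(15,-1)=6330 g(15,1)=5980 g(15,3)=3640
t=16: g(16,-16)=1 g(16,-14)=16 g(16,-12)=120 g(16,-10)=560 g(16,-8)=1820 g(16,-6)=4367 g(16,-4)=7992 g(16,-2)=11320 g(16,0)=12310 g(16,2)=9620 g(16,4)=3640
t=17: g(17,-17)=1 g(17,-15)=17 g(17,-13)=136 g(17,-11)=680 g(17,-9)=2380 g(17,-7)=6187 g(17,-5)=12359 g(17,-3)=19312 g(17,-1)=23630 g(17,1)=21930 g(17,3)=13260
t=18: g(18,-18)=1 g(18,-16)=18 g(18,-14)=153 g(18,-12)=816 g(18,-10)=3060 g(18,-8)=8567 g(18,-6)=18546 g(18,-4)=31671 g(18,-2)=42942 g(18,0)=45560 g(18,2)=35190 g(18,4)=13260
Paths never hitting 5: Σ_s g(18,s) = 199784
Paths hitting 5: 2^18 - 199784 = 62360
P = 62360/262144 = 7795/32768

Answer: 7795/32768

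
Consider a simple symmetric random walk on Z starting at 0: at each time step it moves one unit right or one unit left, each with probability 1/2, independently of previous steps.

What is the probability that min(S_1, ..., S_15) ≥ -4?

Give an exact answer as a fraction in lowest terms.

Let f(t,s) = #length-t paths at position s with S_1..S_t all ≥ -4.
f(t,s) = f(t-1,s-1) + f(t-1,s+1) for s ≥ -4; f(t,s) = 0 for s < -4.
t=0: f(0,0)=1
t=1: f(1,-1)=1 f(1,1)=1
t=2: f(2,-2)=1 f(2,0)=2 f(2,2)=1
t=3: f(3,-3)=1 f(3,-1)=3 f(3,1)=3 f(3,3)=1
t=4: f(4,-4)=1 f(4,-2)=4 f(4,0)=6 f(4,2)=4 f(4,4)=1
t=5: f(5,-3)=5 f(5,-1)=10 f(5,1)=10 f(5,3)=5 f(5,5)=1
t=6: f(6,-4)=5 f(6,-2)=15 f(6,0)=20 f(6,2)=15 f(6,4)=6 f(6,6)=1
t=7: f(7,-3)=20 f(7,-1)=35 f(7,1)=35 f(7,3)=21 f(7,5)=7 f(7,7)=1
t=8: f(8,-4)=20 f(8,-2)=55 f(8,0)=70 f(8,2)=56 f(8,4)=28 f(8,6)=8 f(8,8)=1
t=9: f(9,-3)=75 f(9,-1)=125 f(9,1)=126 f(9,3)=84 f(9,5)=36 f(9,7)=9 f(9,9)=1
t=10: f(10,-4)=75 f(10,-2)=200 f(10,0)=251 f(10,2)=210 f(10,4)=120 f(10,6)=45 f(10,8)=10 f(10,10)=1
t=11: f(11,-3)=275 f(11,-1)=451 f(11,1)=461 f(11,3)=330 f(11,5)=165 f(11,7)=55 f(11,9)=11 f(11,11)=1
t=12: f(12,-4)=275 f(12,-2)=726 f(12,0)=912 f(12,2)=791 f(12,4)=495 f(12,6)=220 f(12,8)=66 f(12,10)=12 f(12,12)=1
t=13: f(13,-3)=1001 f(13,-1)=1638 f(13,1)=1703 f(13,3)=1286 f(13,5)=715 f(13,7)=286 f(13,9)=78 f(13,11)=13 f(13,13)=1
t=14: f(14,-4)=1001 f(14,-2)=2639 f(14,0)=3341 f(14,2)=2989 f(14,4)=2001 f(14,6)=1001 f(14,8)=364 f(14,10)=91 f(14,12)=14 f(14,14)=1
t=15: f(15,-3)=3640 f(15,-1)=5980 f(15,1)=6330 f(15,3)=4990 f(15,5)=3002 f(15,7)=1365 f(15,9)=455 f(15,11)=105 f(15,13)=15 f(15,15)=1
Σ_s f(15,s) = 25883
P = 25883/32768 = 25883/32768

Answer: 25883/32768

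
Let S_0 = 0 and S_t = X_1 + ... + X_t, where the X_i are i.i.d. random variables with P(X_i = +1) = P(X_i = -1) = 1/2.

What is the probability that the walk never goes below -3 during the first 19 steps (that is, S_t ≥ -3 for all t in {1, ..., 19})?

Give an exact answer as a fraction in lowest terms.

Answer: 20995/32768

Derivation:
Let f(t,s) = #length-t paths at position s with S_1..S_t all ≥ -3.
f(t,s) = f(t-1,s-1) + f(t-1,s+1) for s ≥ -3; f(t,s) = 0 for s < -3.
t=0: f(0,0)=1
t=1: f(1,-1)=1 f(1,1)=1
t=2: f(2,-2)=1 f(2,0)=2 f(2,2)=1
t=3: f(3,-3)=1 f(3,-1)=3 f(3,1)=3 f(3,3)=1
t=4: f(4,-2)=4 f(4,0)=6 f(4,2)=4 f(4,4)=1
t=5: f(5,-3)=4 f(5,-1)=10 f(5,1)=10 f(5,3)=5 f(5,5)=1
t=6: f(6,-2)=14 f(6,0)=20 f(6,2)=15 f(6,4)=6 f(6,6)=1
t=7: f(7,-3)=14 f(7,-1)=34 f(7,1)=35 f(7,3)=21 f(7,5)=7 f(7,7)=1
t=8: f(8,-2)=48 f(8,0)=69 f(8,2)=56 f(8,4)=28 f(8,6)=8 f(8,8)=1
t=9: f(9,-3)=48 f(9,-1)=117 f(9,1)=125 f(9,3)=84 f(9,5)=36 f(9,7)=9 f(9,9)=1
t=10: f(10,-2)=165 f(10,0)=242 f(10,2)=209 f(10,4)=120 f(10,6)=45 f(10,8)=10 f(10,10)=1
t=11: f(11,-3)=165 f(11,-1)=407 f(11,1)=451 f(11,3)=329 f(11,5)=165 f(11,7)=55 f(11,9)=11 f(11,11)=1
t=12: f(12,-2)=572 f(12,0)=858 f(12,2)=780 f(12,4)=494 f(12,6)=220 f(12,8)=66 f(12,10)=12 f(12,12)=1
t=13: f(13,-3)=572 f(13,-1)=1430 f(13,1)=1638 f(13,3)=1274 f(13,5)=714 f(13,7)=286 f(13,9)=78 f(13,11)=13 f(13,13)=1
t=14: f(14,-2)=2002 f(14,0)=3068 f(14,2)=2912 f(14,4)=1988 f(14,6)=1000 f(14,8)=364 f(14,10)=91 f(14,12)=14 f(14,14)=1
t=15: f(15,-3)=2002 f(15,-1)=5070 f(15,1)=5980 f(15,3)=4900 f(15,5)=2988 f(15,7)=1364 f(15,9)=455 f(15,11)=105 f(15,13)=15 f(15,15)=1
t=16: f(16,-2)=7072 f(16,0)=11050 f(16,2)=10880 f(16,4)=7888 f(16,6)=4352 f(16,8)=1819 f(16,10)=560 f(16,12)=120 f(16,14)=16 f(16,16)=1
t=17: f(17,-3)=7072 f(17,-1)=18122 f(17,1)=21930 f(17,3)=18768 f(17,5)=12240 f(17,7)=6171 f(17,9)=2379 f(17,11)=680 f(17,13)=136 f(17,15)=17 f(17,17)=1
t=18: f(18,-2)=25194 f(18,0)=40052 f(18,2)=40698 f(18,4)=31008 f(18,6)=18411 f(18,8)=8550 f(18,10)=3059 f(18,12)=816 f(18,14)=153 f(18,16)=18 f(18,18)=1
t=19: f(19,-3)=25194 f(19,-1)=65246 f(19,1)=80750 f(19,3)=71706 f(19,5)=49419 f(19,7)=26961 f(19,9)=11609 f(19,11)=3875 f(19,13)=969 f(19,15)=171 f(19,17)=19 f(19,19)=1
Σ_s f(19,s) = 335920
P = 335920/524288 = 20995/32768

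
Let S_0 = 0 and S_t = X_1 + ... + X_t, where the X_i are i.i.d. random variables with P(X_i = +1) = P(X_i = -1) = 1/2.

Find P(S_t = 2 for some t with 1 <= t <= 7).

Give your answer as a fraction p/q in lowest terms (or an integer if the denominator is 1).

Answer: 29/64

Derivation:
Count via complement. Let g(t,s) = #length-t paths at position s with S_1..S_t all ≠ 2.
g(t,s) = g(t-1,s-1) + g(t-1,s+1) for s ≠ 2; g(t,2) = 0.
t=0: g(0,0)=1
t=1: g(1,-1)=1 g(1,1)=1
t=2: g(2,-2)=1 g(2,0)=2
t=3: g(3,-3)=1 g(3,-1)=3 g(3,1)=2
t=4: g(4,-4)=1 g(4,-2)=4 g(4,0)=5
t=5: g(5,-5)=1 g(5,-3)=5 g(5,-1)=9 g(5,1)=5
t=6: g(6,-6)=1 g(6,-4)=6 g(6,-2)=14 g(6,0)=14
t=7: g(7,-7)=1 g(7,-5)=7 g(7,-3)=20 g(7,-1)=28 g(7,1)=14
Paths never hitting 2: Σ_s g(7,s) = 70
Paths hitting 2: 2^7 - 70 = 58
P = 58/128 = 29/64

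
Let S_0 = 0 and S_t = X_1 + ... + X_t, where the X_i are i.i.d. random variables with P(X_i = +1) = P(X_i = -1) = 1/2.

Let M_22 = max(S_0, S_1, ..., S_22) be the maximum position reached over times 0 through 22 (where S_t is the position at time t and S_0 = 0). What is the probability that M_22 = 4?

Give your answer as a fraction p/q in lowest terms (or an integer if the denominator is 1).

Answer: 124355/1048576

Derivation:
Let M_22 = max(S_0,...,S_22). Use the reflection principle: for j ≥ 1, #{paths with M_22 ≥ j} = #{S_22 ≥ j} + #{S_22 ≥ j+1}.
By reflection, #{M_22 ≥ 4} = #{S_22 ≥ 4} + #{S_22 ≥ 5} = 1097790 + 600370 = 1698160.
#{M_22 ≥ 5} = #{S_22 ≥ 5} + #{S_22 ≥ 6} = 600370 + 600370 = 1200740.
#{M_22 = 4} = 1698160 - 1200740 = 497420.
P(M_22 = 4) = 497420/4194304 = 124355/1048576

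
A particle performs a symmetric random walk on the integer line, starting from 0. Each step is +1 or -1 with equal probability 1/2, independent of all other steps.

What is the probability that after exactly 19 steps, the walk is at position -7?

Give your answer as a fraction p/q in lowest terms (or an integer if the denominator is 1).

To reach position -7 after 19 steps: need 6 steps of +1 and 13 of -1.
Favorable paths: C(19,6) = 27132
Total paths: 2^19 = 524288
P = 27132/524288 = 6783/131072

Answer: 6783/131072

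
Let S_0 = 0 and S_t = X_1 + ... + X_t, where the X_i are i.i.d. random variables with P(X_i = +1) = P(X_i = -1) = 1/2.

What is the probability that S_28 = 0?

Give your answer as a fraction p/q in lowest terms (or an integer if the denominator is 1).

To return to 0 after 28 steps: need exactly 14 steps of +1 and 14 of -1.
Favorable paths: C(28,14) = 40116600
Total paths: 2^28 = 268435456
P = 40116600/268435456 = 5014575/33554432

Answer: 5014575/33554432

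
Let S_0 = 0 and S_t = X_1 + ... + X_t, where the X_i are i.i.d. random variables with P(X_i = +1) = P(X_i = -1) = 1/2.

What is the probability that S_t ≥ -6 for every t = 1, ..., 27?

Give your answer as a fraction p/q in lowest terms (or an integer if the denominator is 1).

Answer: 109396395/134217728

Derivation:
Let f(t,s) = #length-t paths at position s with S_1..S_t all ≥ -6.
f(t,s) = f(t-1,s-1) + f(t-1,s+1) for s ≥ -6; f(t,s) = 0 for s < -6.
t=0: f(0,0)=1
t=1: f(1,-1)=1 f(1,1)=1
t=2: f(2,-2)=1 f(2,0)=2 f(2,2)=1
t=3: f(3,-3)=1 f(3,-1)=3 f(3,1)=3 f(3,3)=1
t=4: f(4,-4)=1 f(4,-2)=4 f(4,0)=6 f(4,2)=4 f(4,4)=1
t=5: f(5,-5)=1 f(5,-3)=5 f(5,-1)=10 f(5,1)=10 f(5,3)=5 f(5,5)=1
t=6: f(6,-6)=1 f(6,-4)=6 f(6,-2)=15 f(6,0)=20 f(6,2)=15 f(6,4)=6 f(6,6)=1
t=7: f(7,-5)=7 f(7,-3)=21 f(7,-1)=35 f(7,1)=35 f(7,3)=21 f(7,5)=7 f(7,7)=1
t=8: f(8,-6)=7 f(8,-4)=28 f(8,-2)=56 f(8,0)=70 f(8,2)=56 f(8,4)=28 f(8,6)=8 f(8,8)=1
t=9: f(9,-5)=35 f(9,-3)=84 f(9,-1)=126 f(9,1)=126 f(9,3)=84 f(9,5)=36 f(9,7)=9 f(9,9)=1
t=10: f(10,-6)=35 f(10,-4)=119 f(10,-2)=210 f(10,0)=252 f(10,2)=210 f(10,4)=120 f(10,6)=45 f(10,8)=10 f(10,10)=1
t=11: f(11,-5)=154 f(11,-3)=329 f(11,-1)=462 f(11,1)=462 f(11,3)=330 f(11,5)=165 f(11,7)=55 f(11,9)=11 f(11,11)=1
t=12: f(12,-6)=154 f(12,-4)=483 f(12,-2)=791 f(12,0)=924 f(12,2)=792 f(12,4)=495 f(12,6)=220 f(12,8)=66 f(12,10)=12 f(12,12)=1
t=13: f(13,-5)=637 f(13,-3)=1274 f(13,-1)=1715 f(13,1)=1716 f(13,3)=1287 f(13,5)=715 f(13,7)=286 f(13,9)=78 f(13,11)=13 f(13,13)=1
t=14: f(14,-6)=637 f(14,-4)=1911 f(14,-2)=2989 f(14,0)=3431 f(14,2)=3003 f(14,4)=2002 f(14,6)=1001 f(14,8)=364 f(14,10)=91 f(14,12)=14 f(14,14)=1
t=15: f(15,-5)=2548 f(15,-3)=4900 f(15,-1)=6420 f(15,1)=6434 f(15,3)=5005 f(15,5)=3003 f(15,7)=1365 f(15,9)=455 f(15,11)=105 f(15,13)=15 f(15,15)=1
t=16: f(16,-6)=2548 f(16,-4)=7448 f(16,-2)=11320 f(16,0)=12854 f(16,2)=11439 f(16,4)=8008 f(16,6)=4368 f(16,8)=1820 f(16,10)=560 f(16,12)=120 f(16,14)=16 f(16,16)=1
t=17: f(17,-5)=9996 f(17,-3)=18768 f(17,-1)=24174 f(17,1)=24293 f(17,3)=19447 f(17,5)=12376 f(17,7)=6188 f(17,9)=2380 f(17,11)=680 f(17,13)=136 f(17,15)=17 f(17,17)=1
t=18: f(18,-6)=9996 f(18,-4)=28764 f(18,-2)=42942 f(18,0)=48467 f(18,2)=43740 f(18,4)=31823 f(18,6)=18564 f(18,8)=8568 f(18,10)=3060 f(18,12)=816 f(18,14)=153 f(18,16)=18 f(18,18)=1
t=19: f(19,-5)=38760 f(19,-3)=71706 f(19,-1)=91409 f(19,1)=92207 f(19,3)=75563 f(19,5)=50387 f(19,7)=27132 f(19,9)=11628 f(19,11)=3876 f(19,13)=969 f(19,15)=171 f(19,17)=19 f(19,19)=1
t=20: f(20,-6)=38760 f(20,-4)=110466 f(20,-2)=163115 f(20,0)=183616 f(20,2)=167770 f(20,4)=125950 f(20,6)=77519 f(20,8)=38760 f(20,10)=15504 f(20,12)=4845 f(20,14)=1140 f(20,16)=190 f(20,18)=20 f(20,20)=1
t=21: f(21,-5)=149226 f(21,-3)=273581 f(21,-1)=346731 f(21,1)=351386 f(21,3)=293720 f(21,5)=203469 f(21,7)=116279 f(21,9)=54264 f(21,11)=20349 f(21,13)=5985 f(21,15)=1330 f(21,17)=210 f(21,19)=21 f(21,21)=1
t=22: f(22,-6)=149226 f(22,-4)=422807 f(22,-2)=620312 f(22,0)=698117 f(22,2)=645106 f(22,4)=497189 f(22,6)=319748 f(22,8)=170543 f(22,10)=74613 f(22,12)=26334 f(22,14)=7315 f(22,16)=1540 f(22,18)=231 f(22,20)=22 f(22,22)=1
t=23: f(23,-5)=572033 f(23,-3)=1043119 f(23,-1)=1318429 f(23,1)=1343223 f(23,3)=1142295 f(23,5)=816937 f(23,7)=490291 f(23,9)=245156 f(23,11)=100947 f(23,13)=33649 f(23,15)=8855 f(23,17)=1771 f(23,19)=253 f(23,21)=23 f(23,23)=1
t=24: f(24,-6)=572033 f(24,-4)=1615152 f(24,-2)=2361548 f(24,0)=2661652 f(24,2)=2485518 f(24,4)=1959232 f(24,6)=1307228 f(24,8)=735447 f(24,10)=346103 f(24,12)=134596 f(24,14)=42504 f(24,16)=10626 f(24,18)=2024 f(24,20)=276 f(24,22)=24 f(24,24)=1
t=25: f(25,-5)=2187185 f(25,-3)=3976700 f(25,-1)=5023200 f(25,1)=5147170 f(25,3)=4444750 f(25,5)=3266460 f(25,7)=2042675 f(25,9)=1081550 f(25,11)=480699 f(25,13)=177100 f(25,15)=53130 f(25,17)=12650 f(25,19)=2300 f(25,21)=300 f(25,23)=25 f(25,25)=1
t=26: f(26,-6)=2187185 f(26,-4)=6163885 f(26,-2)=8999900 f(26,0)=10170370 f(26,2)=9591920 f(26,4)=7711210 f(26,6)=5309135 f(26,8)=3124225 f(26,10)=1562249 f(26,12)=657799 f(26,14)=230230 f(26,16)=65780 f(26,18)=14950 f(26,20)=2600 f(26,22)=325 f(26,24)=26 f(26,26)=1
t=27: f(27,-5)=8351070 f(27,-3)=15163785 f(27,-1)=19170270 f(27,1)=19762290 f(27,3)=17303130 f(27,5)=13020345 f(27,7)=8433360 f(27,9)=4686474 f(27,11)=2220048 f(27,13)=888029 f(27,15)=296010 f(27,17)=80730 f(27,19)=17550 f(27,21)=2925 f(27,23)=351 f(27,25)=27 f(27,27)=1
Σ_s f(27,s) = 109396395
P = 109396395/134217728 = 109396395/134217728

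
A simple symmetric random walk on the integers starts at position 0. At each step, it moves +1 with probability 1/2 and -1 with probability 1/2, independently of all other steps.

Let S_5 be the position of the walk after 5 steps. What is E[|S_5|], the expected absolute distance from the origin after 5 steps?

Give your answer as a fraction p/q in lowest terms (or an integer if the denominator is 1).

S_5 takes values m ≡ 1 (mod 2) with |m| ≤ 5; P(S_5=m) = C(5,(5+m)/2)/2^5.
Total paths: 2^5 = 32
Distribution: P(S=-5)=1/32, P(S=-3)=5/32, P(S=-1)=10/32, P(S=1)=10/32, P(S=3)=5/32, P(S=5)=1/32
E[|S_5|] = Σ_m |m|·P(S_5=m) = 60/32 = 15/8

Answer: 15/8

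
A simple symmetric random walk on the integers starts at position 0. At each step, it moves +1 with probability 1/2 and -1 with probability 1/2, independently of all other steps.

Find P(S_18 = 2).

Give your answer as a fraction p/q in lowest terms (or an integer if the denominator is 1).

To reach position 2 after 18 steps: need 10 steps of +1 and 8 of -1.
Favorable paths: C(18,10) = 43758
Total paths: 2^18 = 262144
P = 43758/262144 = 21879/131072

Answer: 21879/131072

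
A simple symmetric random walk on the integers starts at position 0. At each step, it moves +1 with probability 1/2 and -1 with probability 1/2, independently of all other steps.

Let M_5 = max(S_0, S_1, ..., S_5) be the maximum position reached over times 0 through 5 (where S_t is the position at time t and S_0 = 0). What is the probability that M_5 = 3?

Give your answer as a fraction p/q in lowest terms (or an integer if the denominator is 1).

Let M_5 = max(S_0,...,S_5). Use the reflection principle: for j ≥ 1, #{paths with M_5 ≥ j} = #{S_5 ≥ j} + #{S_5 ≥ j+1}.
By reflection, #{M_5 ≥ 3} = #{S_5 ≥ 3} + #{S_5 ≥ 4} = 6 + 1 = 7.
#{M_5 ≥ 4} = #{S_5 ≥ 4} + #{S_5 ≥ 5} = 1 + 1 = 2.
#{M_5 = 3} = 7 - 2 = 5.
P(M_5 = 3) = 5/32 = 5/32

Answer: 5/32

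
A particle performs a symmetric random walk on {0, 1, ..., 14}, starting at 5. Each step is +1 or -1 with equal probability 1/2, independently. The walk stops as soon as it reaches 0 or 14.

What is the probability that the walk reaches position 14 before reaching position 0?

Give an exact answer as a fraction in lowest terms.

Symmetric walk (p = 1/2): the harmonic-function argument gives P(hit 14 before 0 | start at 5) = a/N.
P = 5/14 = 5/14

Answer: 5/14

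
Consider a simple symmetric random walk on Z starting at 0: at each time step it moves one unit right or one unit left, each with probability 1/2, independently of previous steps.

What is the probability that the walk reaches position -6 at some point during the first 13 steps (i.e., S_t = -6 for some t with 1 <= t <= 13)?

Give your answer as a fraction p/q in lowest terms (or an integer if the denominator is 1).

Answer: 189/2048

Derivation:
Count via complement. Let g(t,s) = #length-t paths at position s with S_1..S_t all ≠ -6.
g(t,s) = g(t-1,s-1) + g(t-1,s+1) for s ≠ -6; g(t,-6) = 0.
t=0: g(0,0)=1
t=1: g(1,-1)=1 g(1,1)=1
t=2: g(2,-2)=1 g(2,0)=2 g(2,2)=1
t=3: g(3,-3)=1 g(3,-1)=3 g(3,1)=3 g(3,3)=1
t=4: g(4,-4)=1 g(4,-2)=4 g(4,0)=6 g(4,2)=4 g(4,4)=1
t=5: g(5,-5)=1 g(5,-3)=5 g(5,-1)=10 g(5,1)=10 g(5,3)=5 g(5,5)=1
t=6: g(6,-4)=6 g(6,-2)=15 g(6,0)=20 g(6,2)=15 g(6,4)=6 g(6,6)=1
t=7: g(7,-5)=6 g(7,-3)=21 g(7,-1)=35 g(7,1)=35 g(7,3)=21 g(7,5)=7 g(7,7)=1
t=8: g(8,-4)=27 g(8,-2)=56 g(8,0)=70 g(8,2)=56 g(8,4)=28 g(8,6)=8 g(8,8)=1
t=9: g(9,-5)=27 g(9,-3)=83 g(9,-1)=126 g(9,1)=126 g(9,3)=84 g(9,5)=36 g(9,7)=9 g(9,9)=1
t=10: g(10,-4)=110 g(10,-2)=209 g(10,0)=252 g(10,2)=210 g(10,4)=120 g(10,6)=45 g(10,8)=10 g(10,10)=1
t=11: g(11,-5)=110 g(11,-3)=319 g(11,-1)=461 g(11,1)=462 g(11,3)=330 g(11,5)=165 g(11,7)=55 g(11,9)=11 g(11,11)=1
t=12: g(12,-4)=429 g(12,-2)=780 g(12,0)=923 g(12,2)=792 g(12,4)=495 g(12,6)=220 g(12,8)=66 g(12,10)=12 g(12,12)=1
t=13: g(13,-5)=429 g(13,-3)=1209 g(13,-1)=1703 g(13,1)=1715 g(13,3)=1287 g(13,5)=715 g(13,7)=286 g(13,9)=78 g(13,11)=13 g(13,13)=1
Paths never hitting -6: Σ_s g(13,s) = 7436
Paths hitting -6: 2^13 - 7436 = 756
P = 756/8192 = 189/2048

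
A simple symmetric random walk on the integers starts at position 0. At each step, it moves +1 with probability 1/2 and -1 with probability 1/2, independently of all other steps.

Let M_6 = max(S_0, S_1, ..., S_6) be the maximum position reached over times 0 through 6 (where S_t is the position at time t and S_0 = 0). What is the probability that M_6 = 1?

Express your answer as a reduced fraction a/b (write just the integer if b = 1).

Answer: 15/64

Derivation:
Let M_6 = max(S_0,...,S_6). Use the reflection principle: for j ≥ 1, #{paths with M_6 ≥ j} = #{S_6 ≥ j} + #{S_6 ≥ j+1}.
By reflection, #{M_6 ≥ 1} = #{S_6 ≥ 1} + #{S_6 ≥ 2} = 22 + 22 = 44.
#{M_6 ≥ 2} = #{S_6 ≥ 2} + #{S_6 ≥ 3} = 22 + 7 = 29.
#{M_6 = 1} = 44 - 29 = 15.
P(M_6 = 1) = 15/64 = 15/64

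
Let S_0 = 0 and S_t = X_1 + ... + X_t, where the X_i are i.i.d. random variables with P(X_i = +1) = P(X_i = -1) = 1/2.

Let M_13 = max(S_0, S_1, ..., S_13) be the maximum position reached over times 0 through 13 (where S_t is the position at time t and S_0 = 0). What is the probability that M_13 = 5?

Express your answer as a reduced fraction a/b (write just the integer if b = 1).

Let M_13 = max(S_0,...,S_13). Use the reflection principle: for j ≥ 1, #{paths with M_13 ≥ j} = #{S_13 ≥ j} + #{S_13 ≥ j+1}.
By reflection, #{M_13 ≥ 5} = #{S_13 ≥ 5} + #{S_13 ≥ 6} = 1093 + 378 = 1471.
#{M_13 ≥ 6} = #{S_13 ≥ 6} + #{S_13 ≥ 7} = 378 + 378 = 756.
#{M_13 = 5} = 1471 - 756 = 715.
P(M_13 = 5) = 715/8192 = 715/8192

Answer: 715/8192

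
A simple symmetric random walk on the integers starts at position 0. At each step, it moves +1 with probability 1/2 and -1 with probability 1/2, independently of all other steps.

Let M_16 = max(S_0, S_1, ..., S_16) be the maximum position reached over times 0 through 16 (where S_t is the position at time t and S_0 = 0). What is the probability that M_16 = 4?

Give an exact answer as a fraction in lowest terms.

Answer: 1001/8192

Derivation:
Let M_16 = max(S_0,...,S_16). Use the reflection principle: for j ≥ 1, #{paths with M_16 ≥ j} = #{S_16 ≥ j} + #{S_16 ≥ j+1}.
By reflection, #{M_16 ≥ 4} = #{S_16 ≥ 4} + #{S_16 ≥ 5} = 14893 + 6885 = 21778.
#{M_16 ≥ 5} = #{S_16 ≥ 5} + #{S_16 ≥ 6} = 6885 + 6885 = 13770.
#{M_16 = 4} = 21778 - 13770 = 8008.
P(M_16 = 4) = 8008/65536 = 1001/8192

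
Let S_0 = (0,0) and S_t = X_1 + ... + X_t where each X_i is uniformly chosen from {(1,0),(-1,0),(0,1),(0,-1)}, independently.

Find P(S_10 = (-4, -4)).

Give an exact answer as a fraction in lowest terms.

Answer: 315/131072

Derivation:
Let h be the number of horizontal steps (so 10-h are vertical). To end at (-4,-4) need (h-4)/2 right-steps and ((10-h)-4)/2 up-steps.
Sum over h with 4 ≤ h ≤ 6, h ≡ 0 (mod 2), 10-h ≡ 0 (mod 2):
h=4: C(10,4)·C(4,0)·C(6,1) = 210·1·6 = 1260
h=6: C(10,6)·C(6,1)·C(4,0) = 210·6·1 = 1260
Total favorable: 2520
Total paths: 4^10 = 1048576
P = 2520/1048576 = 315/131072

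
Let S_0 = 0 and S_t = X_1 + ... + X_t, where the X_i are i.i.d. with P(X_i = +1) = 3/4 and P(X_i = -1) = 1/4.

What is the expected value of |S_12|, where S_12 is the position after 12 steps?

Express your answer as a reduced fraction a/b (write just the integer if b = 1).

S_12 takes values m ≡ 0 (mod 2) with |m| ≤ 12; P(S_12=m) = C(12,(12+m)/2) · (3/4)^((12+m)/2) · (1/4)^((12-m)/2).
Distribution: P(S=-12)=1/16777216, P(S=-10)=9/4194304, P(S=-8)=297/8388608, P(S=-6)=1485/4194304, P(S=-4)=40095/16777216, P(S=-2)=24057/2097152, P(S=0)=168399/4194304, P(S=2)=216513/2097152, P(S=4)=3247695/16777216, P(S=6)=1082565/4194304, P(S=8)=1948617/8388608, P(S=10)=531441/4194304, P(S=12)=531441/16777216
E[|S_12|] = Σ_m |m|·P(S_12=m) = 6364713/1048576

Answer: 6364713/1048576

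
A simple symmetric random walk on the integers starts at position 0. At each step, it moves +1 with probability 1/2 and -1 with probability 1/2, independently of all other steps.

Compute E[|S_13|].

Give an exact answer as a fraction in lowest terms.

S_13 takes values m ≡ 1 (mod 2) with |m| ≤ 13; P(S_13=m) = C(13,(13+m)/2)/2^13.
Total paths: 2^13 = 8192
Distribution: P(S=-13)=1/8192, P(S=-11)=13/8192, P(S=-9)=78/8192, P(S=-7)=286/8192, P(S=-5)=715/8192, P(S=-3)=1287/8192, P(S=-1)=1716/8192, P(S=1)=1716/8192, P(S=3)=1287/8192, P(S=5)=715/8192, P(S=7)=286/8192, P(S=9)=78/8192, P(S=11)=13/8192, P(S=13)=1/8192
E[|S_13|] = Σ_m |m|·P(S_13=m) = 24024/8192 = 3003/1024

Answer: 3003/1024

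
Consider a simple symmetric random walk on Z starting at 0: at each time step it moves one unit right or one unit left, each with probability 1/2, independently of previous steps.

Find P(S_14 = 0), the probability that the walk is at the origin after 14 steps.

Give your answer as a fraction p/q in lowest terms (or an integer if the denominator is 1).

Answer: 429/2048

Derivation:
To return to 0 after 14 steps: need exactly 7 steps of +1 and 7 of -1.
Favorable paths: C(14,7) = 3432
Total paths: 2^14 = 16384
P = 3432/16384 = 429/2048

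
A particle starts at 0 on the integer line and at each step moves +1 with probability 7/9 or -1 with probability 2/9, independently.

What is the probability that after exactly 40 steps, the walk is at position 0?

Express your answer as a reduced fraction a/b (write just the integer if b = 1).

To be at 0 after 40 steps: need exactly 20 steps of +1 and 20 of -1.
Number of such sequences: C(40,20) = 137846528820
Each has probability (7/9)^20 · (2/9)^20 = 83668255425284801560576/147808829414345923316083210206383297601
P = 137846528820 · 83668255425284801560576/147808829414345923316083210206383297601 = 1281486509200071417225324506644480/16423203268260658146231467800709255289

Answer: 1281486509200071417225324506644480/16423203268260658146231467800709255289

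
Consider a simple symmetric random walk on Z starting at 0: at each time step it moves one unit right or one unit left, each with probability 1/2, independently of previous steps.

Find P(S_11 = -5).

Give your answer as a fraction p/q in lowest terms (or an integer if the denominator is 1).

To reach position -5 after 11 steps: need 3 steps of +1 and 8 of -1.
Favorable paths: C(11,3) = 165
Total paths: 2^11 = 2048
P = 165/2048 = 165/2048

Answer: 165/2048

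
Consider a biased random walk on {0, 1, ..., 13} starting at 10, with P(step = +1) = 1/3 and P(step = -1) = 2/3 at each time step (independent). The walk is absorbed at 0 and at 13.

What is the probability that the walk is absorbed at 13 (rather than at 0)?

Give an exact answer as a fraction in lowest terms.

Answer: 1023/8191

Derivation:
Biased walk: p = 1/3, q = 2/3, r = q/p = 2
Gambler's ruin: P(hit 13 before 0 | start at 10) = (1 - r^a)/(1 - r^N)
r^10 = 1024; r^13 = 8192
P = (1 - 1024) / (1 - 8192) = -1023 / -8191 = 1023/8191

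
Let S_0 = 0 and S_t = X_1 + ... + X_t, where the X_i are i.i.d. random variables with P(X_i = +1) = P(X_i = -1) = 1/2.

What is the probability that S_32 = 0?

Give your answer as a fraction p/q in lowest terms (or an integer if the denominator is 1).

To return to 0 after 32 steps: need exactly 16 steps of +1 and 16 of -1.
Favorable paths: C(32,16) = 601080390
Total paths: 2^32 = 4294967296
P = 601080390/4294967296 = 300540195/2147483648

Answer: 300540195/2147483648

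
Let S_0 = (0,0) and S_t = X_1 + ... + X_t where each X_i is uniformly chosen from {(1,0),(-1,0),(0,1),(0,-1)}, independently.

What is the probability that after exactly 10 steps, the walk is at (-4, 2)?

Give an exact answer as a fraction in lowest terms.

Let h be the number of horizontal steps (so 10-h are vertical). To end at (-4,2) need (h-4)/2 right-steps and ((10-h)+2)/2 up-steps.
Sum over h with 4 ≤ h ≤ 8, h ≡ 0 (mod 2), 10-h ≡ 0 (mod 2):
h=4: C(10,4)·C(4,0)·C(6,4) = 210·1·15 = 3150
h=6: C(10,6)·C(6,1)·C(4,3) = 210·6·4 = 5040
h=8: C(10,8)·C(8,2)·C(2,2) = 45·28·1 = 1260
Total favorable: 9450
Total paths: 4^10 = 1048576
P = 9450/1048576 = 4725/524288

Answer: 4725/524288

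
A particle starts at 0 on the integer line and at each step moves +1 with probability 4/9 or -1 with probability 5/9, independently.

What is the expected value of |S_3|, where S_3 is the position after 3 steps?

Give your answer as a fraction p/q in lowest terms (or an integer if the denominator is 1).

S_3 takes values m ≡ 1 (mod 2) with |m| ≤ 3; P(S_3=m) = C(3,(3+m)/2) · (4/9)^((3+m)/2) · (5/9)^((3-m)/2).
Distribution: P(S=-3)=125/729, P(S=-1)=100/243, P(S=1)=80/243, P(S=3)=64/729
E[|S_3|] = Σ_m |m|·P(S_3=m) = 41/27

Answer: 41/27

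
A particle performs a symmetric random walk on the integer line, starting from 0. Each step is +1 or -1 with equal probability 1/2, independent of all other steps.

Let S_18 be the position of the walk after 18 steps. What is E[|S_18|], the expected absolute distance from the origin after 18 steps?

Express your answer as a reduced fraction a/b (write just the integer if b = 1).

Answer: 109395/32768

Derivation:
S_18 takes values m ≡ 0 (mod 2) with |m| ≤ 18; P(S_18=m) = C(18,(18+m)/2)/2^18.
Total paths: 2^18 = 262144
Distribution: P(S=-18)=1/262144, P(S=-16)=18/262144, P(S=-14)=153/262144, P(S=-12)=816/262144, P(S=-10)=3060/262144, P(S=-8)=8568/262144, P(S=-6)=18564/262144, P(S=-4)=31824/262144, P(S=-2)=43758/262144, P(S=0)=48620/262144, P(S=2)=43758/262144, P(S=4)=31824/262144, P(S=6)=18564/262144, P(S=8)=8568/262144, P(S=10)=3060/262144, P(S=12)=816/262144, P(S=14)=153/262144, P(S=16)=18/262144, P(S=18)=1/262144
E[|S_18|] = Σ_m |m|·P(S_18=m) = 875160/262144 = 109395/32768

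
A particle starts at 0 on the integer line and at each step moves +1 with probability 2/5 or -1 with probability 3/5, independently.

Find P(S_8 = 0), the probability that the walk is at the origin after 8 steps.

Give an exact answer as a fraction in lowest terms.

To be at 0 after 8 steps: need exactly 4 steps of +1 and 4 of -1.
Number of such sequences: C(8,4) = 70
Each has probability (2/5)^4 · (3/5)^4 = 1296/390625
P = 70 · 1296/390625 = 18144/78125

Answer: 18144/78125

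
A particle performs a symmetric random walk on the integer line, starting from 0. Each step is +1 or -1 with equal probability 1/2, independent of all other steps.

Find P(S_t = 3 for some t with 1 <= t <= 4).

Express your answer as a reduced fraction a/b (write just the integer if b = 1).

Answer: 1/8

Derivation:
Count via complement. Let g(t,s) = #length-t paths at position s with S_1..S_t all ≠ 3.
g(t,s) = g(t-1,s-1) + g(t-1,s+1) for s ≠ 3; g(t,3) = 0.
t=0: g(0,0)=1
t=1: g(1,-1)=1 g(1,1)=1
t=2: g(2,-2)=1 g(2,0)=2 g(2,2)=1
t=3: g(3,-3)=1 g(3,-1)=3 g(3,1)=3
t=4: g(4,-4)=1 g(4,-2)=4 g(4,0)=6 g(4,2)=3
Paths never hitting 3: Σ_s g(4,s) = 14
Paths hitting 3: 2^4 - 14 = 2
P = 2/16 = 1/8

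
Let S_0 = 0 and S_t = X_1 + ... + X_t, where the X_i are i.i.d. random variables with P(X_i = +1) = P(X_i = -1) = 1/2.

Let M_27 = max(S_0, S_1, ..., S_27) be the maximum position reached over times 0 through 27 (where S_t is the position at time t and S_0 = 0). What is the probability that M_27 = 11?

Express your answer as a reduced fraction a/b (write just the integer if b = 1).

Let M_27 = max(S_0,...,S_27). Use the reflection principle: for j ≥ 1, #{paths with M_27 ≥ j} = #{S_27 ≥ j} + #{S_27 ≥ j+1}.
By reflection, #{M_27 ≥ 11} = #{S_27 ≥ 11} + #{S_27 ≥ 12} = 3505699 + 1285624 = 4791323.
#{M_27 ≥ 12} = #{S_27 ≥ 12} + #{S_27 ≥ 13} = 1285624 + 1285624 = 2571248.
#{M_27 = 11} = 4791323 - 2571248 = 2220075.
P(M_27 = 11) = 2220075/134217728 = 2220075/134217728

Answer: 2220075/134217728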